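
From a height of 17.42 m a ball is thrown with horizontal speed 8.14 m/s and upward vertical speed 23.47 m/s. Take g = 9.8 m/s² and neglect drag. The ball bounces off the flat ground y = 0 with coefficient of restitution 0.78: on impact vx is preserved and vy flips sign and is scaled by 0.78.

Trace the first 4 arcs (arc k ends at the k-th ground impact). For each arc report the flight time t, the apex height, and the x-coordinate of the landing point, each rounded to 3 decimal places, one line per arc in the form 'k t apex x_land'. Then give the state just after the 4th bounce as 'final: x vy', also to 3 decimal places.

1 5.443 45.524 44.306
2 4.755 27.697 83.011
3 3.709 16.851 113.201
4 2.893 10.252 136.750
final: 136.750 11.057

Arc 1: start y=17.420, vy=23.470 → t=5.443, apex=45.524, x_land=44.306, impact vy=-29.871
  bounce: vy ← 0.78·29.871 = 23.299
Arc 2: start y=0.000, vy=23.299 → t=4.755, apex=27.697, x_land=83.011, impact vy=-23.299
  bounce: vy ← 0.78·23.299 = 18.173
Arc 3: start y=0.000, vy=18.173 → t=3.709, apex=16.851, x_land=113.201, impact vy=-18.173
  bounce: vy ← 0.78·18.173 = 14.175
Arc 4: start y=0.000, vy=14.175 → t=2.893, apex=10.252, x_land=136.750, impact vy=-14.175
  bounce: vy ← 0.78·14.175 = 11.057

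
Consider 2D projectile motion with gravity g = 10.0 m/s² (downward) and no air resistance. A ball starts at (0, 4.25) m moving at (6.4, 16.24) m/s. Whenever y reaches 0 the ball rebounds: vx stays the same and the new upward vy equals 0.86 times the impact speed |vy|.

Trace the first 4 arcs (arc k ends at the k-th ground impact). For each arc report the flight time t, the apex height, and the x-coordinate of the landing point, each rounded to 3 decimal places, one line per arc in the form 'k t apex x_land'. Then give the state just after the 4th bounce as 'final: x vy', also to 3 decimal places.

1 3.491 17.437 22.345
2 3.212 12.896 42.902
3 2.762 9.538 60.581
4 2.376 7.054 75.785
final: 75.785 10.215

Arc 1: start y=4.250, vy=16.240 → t=3.491, apex=17.437, x_land=22.345, impact vy=-18.675
  bounce: vy ← 0.86·18.675 = 16.060
Arc 2: start y=0.000, vy=16.060 → t=3.212, apex=12.896, x_land=42.902, impact vy=-16.060
  bounce: vy ← 0.86·16.060 = 13.812
Arc 3: start y=0.000, vy=13.812 → t=2.762, apex=9.538, x_land=60.581, impact vy=-13.812
  bounce: vy ← 0.86·13.812 = 11.878
Arc 4: start y=0.000, vy=11.878 → t=2.376, apex=7.054, x_land=75.785, impact vy=-11.878
  bounce: vy ← 0.86·11.878 = 10.215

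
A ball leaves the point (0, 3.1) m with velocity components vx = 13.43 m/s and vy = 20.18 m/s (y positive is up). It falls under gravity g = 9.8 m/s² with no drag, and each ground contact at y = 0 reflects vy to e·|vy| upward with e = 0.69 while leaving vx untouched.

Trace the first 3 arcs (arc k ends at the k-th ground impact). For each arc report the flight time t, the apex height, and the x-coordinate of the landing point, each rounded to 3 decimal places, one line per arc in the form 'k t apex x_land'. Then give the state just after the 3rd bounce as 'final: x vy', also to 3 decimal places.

1 4.267 23.877 57.301
2 3.046 11.368 98.213
3 2.102 5.412 126.442
final: 126.442 7.107

Arc 1: start y=3.100, vy=20.180 → t=4.267, apex=23.877, x_land=57.301, impact vy=-21.633
  bounce: vy ← 0.69·21.633 = 14.927
Arc 2: start y=0.000, vy=14.927 → t=3.046, apex=11.368, x_land=98.213, impact vy=-14.927
  bounce: vy ← 0.69·14.927 = 10.300
Arc 3: start y=0.000, vy=10.300 → t=2.102, apex=5.412, x_land=126.442, impact vy=-10.300
  bounce: vy ← 0.69·10.300 = 7.107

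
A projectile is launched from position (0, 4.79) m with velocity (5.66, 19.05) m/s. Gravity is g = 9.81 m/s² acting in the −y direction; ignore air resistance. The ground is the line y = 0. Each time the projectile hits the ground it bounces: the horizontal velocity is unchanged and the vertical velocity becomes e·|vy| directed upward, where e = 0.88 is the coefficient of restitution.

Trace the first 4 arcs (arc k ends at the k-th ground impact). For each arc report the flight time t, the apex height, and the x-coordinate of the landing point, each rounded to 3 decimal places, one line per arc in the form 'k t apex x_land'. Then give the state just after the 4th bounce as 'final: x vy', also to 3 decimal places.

Arc 1: start y=4.790, vy=19.050 → t=4.121, apex=23.287, x_land=23.324, impact vy=-21.375
  bounce: vy ← 0.88·21.375 = 18.810
Arc 2: start y=0.000, vy=18.810 → t=3.835, apex=18.033, x_land=45.029, impact vy=-18.810
  bounce: vy ← 0.88·18.810 = 16.553
Arc 3: start y=0.000, vy=16.553 → t=3.375, apex=13.965, x_land=64.129, impact vy=-16.553
  bounce: vy ← 0.88·16.553 = 14.566
Arc 4: start y=0.000, vy=14.566 → t=2.970, apex=10.814, x_land=80.938, impact vy=-14.566
  bounce: vy ← 0.88·14.566 = 12.818

1 4.121 23.287 23.324
2 3.835 18.033 45.029
3 3.375 13.965 64.129
4 2.970 10.814 80.938
final: 80.938 12.818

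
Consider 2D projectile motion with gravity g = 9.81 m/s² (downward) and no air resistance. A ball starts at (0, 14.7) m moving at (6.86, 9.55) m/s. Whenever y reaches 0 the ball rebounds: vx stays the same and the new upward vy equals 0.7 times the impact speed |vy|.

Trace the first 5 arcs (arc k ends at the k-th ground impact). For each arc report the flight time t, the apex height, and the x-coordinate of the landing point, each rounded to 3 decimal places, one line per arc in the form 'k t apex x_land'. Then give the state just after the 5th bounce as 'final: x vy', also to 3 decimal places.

1 2.960 19.348 20.303
2 2.781 9.481 39.378
3 1.946 4.646 52.730
4 1.362 2.276 62.076
5 0.954 1.115 68.619
final: 68.619 3.275

Arc 1: start y=14.700, vy=9.550 → t=2.960, apex=19.348, x_land=20.303, impact vy=-19.484
  bounce: vy ← 0.7·19.484 = 13.639
Arc 2: start y=0.000, vy=13.639 → t=2.781, apex=9.481, x_land=39.378, impact vy=-13.639
  bounce: vy ← 0.7·13.639 = 9.547
Arc 3: start y=0.000, vy=9.547 → t=1.946, apex=4.646, x_land=52.730, impact vy=-9.547
  bounce: vy ← 0.7·9.547 = 6.683
Arc 4: start y=0.000, vy=6.683 → t=1.362, apex=2.276, x_land=62.076, impact vy=-6.683
  bounce: vy ← 0.7·6.683 = 4.678
Arc 5: start y=0.000, vy=4.678 → t=0.954, apex=1.115, x_land=68.619, impact vy=-4.678
  bounce: vy ← 0.7·4.678 = 3.275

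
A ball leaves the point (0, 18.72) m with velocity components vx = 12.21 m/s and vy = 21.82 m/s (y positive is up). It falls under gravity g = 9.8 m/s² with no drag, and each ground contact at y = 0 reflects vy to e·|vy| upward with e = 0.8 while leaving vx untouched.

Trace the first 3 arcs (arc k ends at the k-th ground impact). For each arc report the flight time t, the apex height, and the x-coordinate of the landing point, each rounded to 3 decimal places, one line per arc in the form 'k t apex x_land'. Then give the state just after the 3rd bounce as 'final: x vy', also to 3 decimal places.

Arc 1: start y=18.720, vy=21.820 → t=5.189, apex=43.011, x_land=63.361, impact vy=-29.035
  bounce: vy ← 0.8·29.035 = 23.228
Arc 2: start y=0.000, vy=23.228 → t=4.740, apex=27.527, x_land=121.241, impact vy=-23.228
  bounce: vy ← 0.8·23.228 = 18.582
Arc 3: start y=0.000, vy=18.582 → t=3.792, apex=17.617, x_land=167.545, impact vy=-18.582
  bounce: vy ← 0.8·18.582 = 14.866

1 5.189 43.011 63.361
2 4.740 27.527 121.241
3 3.792 17.617 167.545
final: 167.545 14.866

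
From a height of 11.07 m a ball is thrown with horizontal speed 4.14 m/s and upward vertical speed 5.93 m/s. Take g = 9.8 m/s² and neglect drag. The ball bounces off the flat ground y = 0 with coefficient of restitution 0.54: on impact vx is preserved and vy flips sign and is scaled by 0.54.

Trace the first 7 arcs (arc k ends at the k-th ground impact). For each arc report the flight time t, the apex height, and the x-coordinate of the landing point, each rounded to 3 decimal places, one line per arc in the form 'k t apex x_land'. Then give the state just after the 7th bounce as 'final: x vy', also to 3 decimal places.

Arc 1: start y=11.070, vy=5.930 → t=2.225, apex=12.864, x_land=9.213, impact vy=-15.879
  bounce: vy ← 0.54·15.879 = 8.575
Arc 2: start y=0.000, vy=8.575 → t=1.750, apex=3.751, x_land=16.458, impact vy=-8.575
  bounce: vy ← 0.54·8.575 = 4.630
Arc 3: start y=0.000, vy=4.630 → t=0.945, apex=1.094, x_land=20.370, impact vy=-4.630
  bounce: vy ← 0.54·4.630 = 2.500
Arc 4: start y=0.000, vy=2.500 → t=0.510, apex=0.319, x_land=22.482, impact vy=-2.500
  bounce: vy ← 0.54·2.500 = 1.350
Arc 5: start y=0.000, vy=1.350 → t=0.276, apex=0.093, x_land=23.623, impact vy=-1.350
  bounce: vy ← 0.54·1.350 = 0.729
Arc 6: start y=0.000, vy=0.729 → t=0.149, apex=0.027, x_land=24.239, impact vy=-0.729
  bounce: vy ← 0.54·0.729 = 0.394
Arc 7: start y=0.000, vy=0.394 → t=0.080, apex=0.008, x_land=24.572, impact vy=-0.394
  bounce: vy ← 0.54·0.394 = 0.213

1 2.225 12.864 9.213
2 1.750 3.751 16.458
3 0.945 1.094 20.370
4 0.510 0.319 22.482
5 0.276 0.093 23.623
6 0.149 0.027 24.239
7 0.080 0.008 24.572
final: 24.572 0.213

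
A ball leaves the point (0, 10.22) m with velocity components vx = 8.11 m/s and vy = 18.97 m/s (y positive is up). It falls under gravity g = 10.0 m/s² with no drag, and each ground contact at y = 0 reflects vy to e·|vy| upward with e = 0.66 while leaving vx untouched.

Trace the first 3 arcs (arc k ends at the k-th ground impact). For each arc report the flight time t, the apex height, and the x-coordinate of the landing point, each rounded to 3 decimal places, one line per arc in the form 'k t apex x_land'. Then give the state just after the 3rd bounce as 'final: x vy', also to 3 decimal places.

Arc 1: start y=10.220, vy=18.970 → t=4.272, apex=28.213, x_land=34.649, impact vy=-23.754
  bounce: vy ← 0.66·23.754 = 15.678
Arc 2: start y=0.000, vy=15.678 → t=3.136, apex=12.290, x_land=60.079, impact vy=-15.678
  bounce: vy ← 0.66·15.678 = 10.347
Arc 3: start y=0.000, vy=10.347 → t=2.069, apex=5.353, x_land=76.862, impact vy=-10.347
  bounce: vy ← 0.66·10.347 = 6.829

1 4.272 28.213 34.649
2 3.136 12.290 60.079
3 2.069 5.353 76.862
final: 76.862 6.829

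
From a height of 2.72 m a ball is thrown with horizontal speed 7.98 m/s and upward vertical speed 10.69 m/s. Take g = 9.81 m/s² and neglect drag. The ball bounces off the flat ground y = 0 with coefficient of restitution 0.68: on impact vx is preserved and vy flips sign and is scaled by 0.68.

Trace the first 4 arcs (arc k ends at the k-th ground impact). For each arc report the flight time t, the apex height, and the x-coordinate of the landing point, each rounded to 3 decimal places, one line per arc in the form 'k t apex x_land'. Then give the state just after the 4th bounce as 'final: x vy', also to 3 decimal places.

1 2.410 8.544 19.228
2 1.795 3.951 33.552
3 1.221 1.827 43.293
4 0.830 0.845 49.916
final: 49.916 2.768

Arc 1: start y=2.720, vy=10.690 → t=2.410, apex=8.544, x_land=19.228, impact vy=-12.948
  bounce: vy ← 0.68·12.948 = 8.804
Arc 2: start y=0.000, vy=8.804 → t=1.795, apex=3.951, x_land=33.552, impact vy=-8.804
  bounce: vy ← 0.68·8.804 = 5.987
Arc 3: start y=0.000, vy=5.987 → t=1.221, apex=1.827, x_land=43.293, impact vy=-5.987
  bounce: vy ← 0.68·5.987 = 4.071
Arc 4: start y=0.000, vy=4.071 → t=0.830, apex=0.845, x_land=49.916, impact vy=-4.071
  bounce: vy ← 0.68·4.071 = 2.768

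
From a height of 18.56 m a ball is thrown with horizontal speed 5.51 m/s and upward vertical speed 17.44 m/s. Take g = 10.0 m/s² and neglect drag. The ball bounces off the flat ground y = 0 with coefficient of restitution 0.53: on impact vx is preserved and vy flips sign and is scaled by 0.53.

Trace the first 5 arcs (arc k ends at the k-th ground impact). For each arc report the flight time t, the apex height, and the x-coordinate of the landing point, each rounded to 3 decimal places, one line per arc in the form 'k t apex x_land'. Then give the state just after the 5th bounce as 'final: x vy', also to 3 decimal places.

Arc 1: start y=18.560, vy=17.440 → t=4.343, apex=33.768, x_land=23.929, impact vy=-25.988
  bounce: vy ← 0.53·25.988 = 13.773
Arc 2: start y=0.000, vy=13.773 → t=2.755, apex=9.485, x_land=39.107, impact vy=-13.773
  bounce: vy ← 0.53·13.773 = 7.300
Arc 3: start y=0.000, vy=7.300 → t=1.460, apex=2.664, x_land=47.151, impact vy=-7.300
  bounce: vy ← 0.53·7.300 = 3.869
Arc 4: start y=0.000, vy=3.869 → t=0.774, apex=0.748, x_land=51.415, impact vy=-3.869
  bounce: vy ← 0.53·3.869 = 2.051
Arc 5: start y=0.000, vy=2.051 → t=0.410, apex=0.210, x_land=53.675, impact vy=-2.051
  bounce: vy ← 0.53·2.051 = 1.087

1 4.343 33.768 23.929
2 2.755 9.485 39.107
3 1.460 2.664 47.151
4 0.774 0.748 51.415
5 0.410 0.210 53.675
final: 53.675 1.087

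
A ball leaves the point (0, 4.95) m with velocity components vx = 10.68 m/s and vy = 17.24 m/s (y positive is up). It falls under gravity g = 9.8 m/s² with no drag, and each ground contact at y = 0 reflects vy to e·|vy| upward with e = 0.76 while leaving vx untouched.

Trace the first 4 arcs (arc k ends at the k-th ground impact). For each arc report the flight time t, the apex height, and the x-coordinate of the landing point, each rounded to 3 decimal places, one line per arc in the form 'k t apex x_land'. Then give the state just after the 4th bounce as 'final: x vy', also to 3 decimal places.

Arc 1: start y=4.950, vy=17.240 → t=3.785, apex=20.114, x_land=40.426, impact vy=-19.855
  bounce: vy ← 0.76·19.855 = 15.090
Arc 2: start y=0.000, vy=15.090 → t=3.080, apex=11.618, x_land=73.317, impact vy=-15.090
  bounce: vy ← 0.76·15.090 = 11.468
Arc 3: start y=0.000, vy=11.468 → t=2.341, apex=6.711, x_land=98.313, impact vy=-11.468
  bounce: vy ← 0.76·11.468 = 8.716
Arc 4: start y=0.000, vy=8.716 → t=1.779, apex=3.876, x_land=117.311, impact vy=-8.716
  bounce: vy ← 0.76·8.716 = 6.624

1 3.785 20.114 40.426
2 3.080 11.618 73.317
3 2.341 6.711 98.313
4 1.779 3.876 117.311
final: 117.311 6.624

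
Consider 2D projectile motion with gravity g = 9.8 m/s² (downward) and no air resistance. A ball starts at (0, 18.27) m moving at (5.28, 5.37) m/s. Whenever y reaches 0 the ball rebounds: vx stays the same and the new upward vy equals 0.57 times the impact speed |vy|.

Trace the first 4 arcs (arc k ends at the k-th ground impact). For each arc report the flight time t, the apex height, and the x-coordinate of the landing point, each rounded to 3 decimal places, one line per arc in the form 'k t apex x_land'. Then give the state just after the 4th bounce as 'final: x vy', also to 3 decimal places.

Arc 1: start y=18.270, vy=5.370 → t=2.555, apex=19.741, x_land=13.491, impact vy=-19.671
  bounce: vy ← 0.57·19.671 = 11.212
Arc 2: start y=0.000, vy=11.212 → t=2.288, apex=6.414, x_land=25.573, impact vy=-11.212
  bounce: vy ← 0.57·11.212 = 6.391
Arc 3: start y=0.000, vy=6.391 → t=1.304, apex=2.084, x_land=32.459, impact vy=-6.391
  bounce: vy ← 0.57·6.391 = 3.643
Arc 4: start y=0.000, vy=3.643 → t=0.743, apex=0.677, x_land=36.385, impact vy=-3.643
  bounce: vy ← 0.57·3.643 = 2.076

1 2.555 19.741 13.491
2 2.288 6.414 25.573
3 1.304 2.084 32.459
4 0.743 0.677 36.385
final: 36.385 2.076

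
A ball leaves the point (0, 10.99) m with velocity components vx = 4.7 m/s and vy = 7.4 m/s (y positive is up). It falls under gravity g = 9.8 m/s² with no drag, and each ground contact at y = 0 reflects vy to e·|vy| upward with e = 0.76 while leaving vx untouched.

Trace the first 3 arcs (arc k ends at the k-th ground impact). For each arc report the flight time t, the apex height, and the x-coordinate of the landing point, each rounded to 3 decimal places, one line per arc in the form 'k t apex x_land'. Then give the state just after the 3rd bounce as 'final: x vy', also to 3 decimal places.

1 2.432 13.784 11.432
2 2.549 7.962 23.414
3 1.938 4.599 32.520
final: 32.520 7.215

Arc 1: start y=10.990, vy=7.400 → t=2.432, apex=13.784, x_land=11.432, impact vy=-16.437
  bounce: vy ← 0.76·16.437 = 12.492
Arc 2: start y=0.000, vy=12.492 → t=2.549, apex=7.962, x_land=23.414, impact vy=-12.492
  bounce: vy ← 0.76·12.492 = 9.494
Arc 3: start y=0.000, vy=9.494 → t=1.938, apex=4.599, x_land=32.520, impact vy=-9.494
  bounce: vy ← 0.76·9.494 = 7.215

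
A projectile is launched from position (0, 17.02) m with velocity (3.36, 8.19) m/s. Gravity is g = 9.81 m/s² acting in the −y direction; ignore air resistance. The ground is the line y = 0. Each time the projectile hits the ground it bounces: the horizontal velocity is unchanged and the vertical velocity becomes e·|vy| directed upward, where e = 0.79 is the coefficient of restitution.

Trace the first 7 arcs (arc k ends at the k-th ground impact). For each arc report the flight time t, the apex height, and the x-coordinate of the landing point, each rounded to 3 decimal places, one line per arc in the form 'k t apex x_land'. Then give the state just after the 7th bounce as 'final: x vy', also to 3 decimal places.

1 2.876 20.439 9.664
2 3.225 12.756 20.501
3 2.548 7.961 29.062
4 2.013 4.968 35.825
5 1.590 3.101 41.168
6 1.256 1.935 45.389
7 0.992 1.208 48.724
final: 48.724 3.846

Arc 1: start y=17.020, vy=8.190 → t=2.876, apex=20.439, x_land=9.664, impact vy=-20.025
  bounce: vy ← 0.79·20.025 = 15.820
Arc 2: start y=0.000, vy=15.820 → t=3.225, apex=12.756, x_land=20.501, impact vy=-15.820
  bounce: vy ← 0.79·15.820 = 12.498
Arc 3: start y=0.000, vy=12.498 → t=2.548, apex=7.961, x_land=29.062, impact vy=-12.498
  bounce: vy ← 0.79·12.498 = 9.873
Arc 4: start y=0.000, vy=9.873 → t=2.013, apex=4.968, x_land=35.825, impact vy=-9.873
  bounce: vy ← 0.79·9.873 = 7.800
Arc 5: start y=0.000, vy=7.800 → t=1.590, apex=3.101, x_land=41.168, impact vy=-7.800
  bounce: vy ← 0.79·7.800 = 6.162
Arc 6: start y=0.000, vy=6.162 → t=1.256, apex=1.935, x_land=45.389, impact vy=-6.162
  bounce: vy ← 0.79·6.162 = 4.868
Arc 7: start y=0.000, vy=4.868 → t=0.992, apex=1.208, x_land=48.724, impact vy=-4.868
  bounce: vy ← 0.79·4.868 = 3.846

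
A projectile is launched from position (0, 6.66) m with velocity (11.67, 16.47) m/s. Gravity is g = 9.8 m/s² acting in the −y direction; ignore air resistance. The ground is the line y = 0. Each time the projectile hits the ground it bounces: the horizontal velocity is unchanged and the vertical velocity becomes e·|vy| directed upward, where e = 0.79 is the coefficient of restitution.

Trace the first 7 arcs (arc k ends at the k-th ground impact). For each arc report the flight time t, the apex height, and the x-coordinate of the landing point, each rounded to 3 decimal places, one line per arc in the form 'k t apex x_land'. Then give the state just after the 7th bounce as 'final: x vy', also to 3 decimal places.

1 3.726 20.500 43.483
2 3.232 12.794 81.197
3 2.553 7.985 110.991
4 2.017 4.983 134.528
5 1.593 3.110 153.123
6 1.259 1.941 167.813
7 0.994 1.211 179.418
final: 179.418 3.849

Arc 1: start y=6.660, vy=16.470 → t=3.726, apex=20.500, x_land=43.483, impact vy=-20.045
  bounce: vy ← 0.79·20.045 = 15.835
Arc 2: start y=0.000, vy=15.835 → t=3.232, apex=12.794, x_land=81.197, impact vy=-15.835
  bounce: vy ← 0.79·15.835 = 12.510
Arc 3: start y=0.000, vy=12.510 → t=2.553, apex=7.985, x_land=110.991, impact vy=-12.510
  bounce: vy ← 0.79·12.510 = 9.883
Arc 4: start y=0.000, vy=9.883 → t=2.017, apex=4.983, x_land=134.528, impact vy=-9.883
  bounce: vy ← 0.79·9.883 = 7.807
Arc 5: start y=0.000, vy=7.807 → t=1.593, apex=3.110, x_land=153.123, impact vy=-7.807
  bounce: vy ← 0.79·7.807 = 6.168
Arc 6: start y=0.000, vy=6.168 → t=1.259, apex=1.941, x_land=167.813, impact vy=-6.168
  bounce: vy ← 0.79·6.168 = 4.873
Arc 7: start y=0.000, vy=4.873 → t=0.994, apex=1.211, x_land=179.418, impact vy=-4.873
  bounce: vy ← 0.79·4.873 = 3.849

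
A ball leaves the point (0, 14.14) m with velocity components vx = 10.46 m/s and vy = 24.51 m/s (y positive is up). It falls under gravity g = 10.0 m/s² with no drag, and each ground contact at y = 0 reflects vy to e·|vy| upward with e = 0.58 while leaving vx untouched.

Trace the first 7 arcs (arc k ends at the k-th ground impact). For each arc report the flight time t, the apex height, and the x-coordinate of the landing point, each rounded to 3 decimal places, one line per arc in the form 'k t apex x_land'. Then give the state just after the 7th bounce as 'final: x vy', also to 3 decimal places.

1 5.423 44.177 56.729
2 3.448 14.861 92.796
3 2.000 4.999 113.714
4 1.160 1.682 125.847
5 0.673 0.566 132.884
6 0.390 0.190 136.965
7 0.226 0.064 139.333
final: 139.333 0.656

Arc 1: start y=14.140, vy=24.510 → t=5.423, apex=44.177, x_land=56.729, impact vy=-29.724
  bounce: vy ← 0.58·29.724 = 17.240
Arc 2: start y=0.000, vy=17.240 → t=3.448, apex=14.861, x_land=92.796, impact vy=-17.240
  bounce: vy ← 0.58·17.240 = 9.999
Arc 3: start y=0.000, vy=9.999 → t=2.000, apex=4.999, x_land=113.714, impact vy=-9.999
  bounce: vy ← 0.58·9.999 = 5.800
Arc 4: start y=0.000, vy=5.800 → t=1.160, apex=1.682, x_land=125.847, impact vy=-5.800
  bounce: vy ← 0.58·5.800 = 3.364
Arc 5: start y=0.000, vy=3.364 → t=0.673, apex=0.566, x_land=132.884, impact vy=-3.364
  bounce: vy ← 0.58·3.364 = 1.951
Arc 6: start y=0.000, vy=1.951 → t=0.390, apex=0.190, x_land=136.965, impact vy=-1.951
  bounce: vy ← 0.58·1.951 = 1.132
Arc 7: start y=0.000, vy=1.132 → t=0.226, apex=0.064, x_land=139.333, impact vy=-1.132
  bounce: vy ← 0.58·1.132 = 0.656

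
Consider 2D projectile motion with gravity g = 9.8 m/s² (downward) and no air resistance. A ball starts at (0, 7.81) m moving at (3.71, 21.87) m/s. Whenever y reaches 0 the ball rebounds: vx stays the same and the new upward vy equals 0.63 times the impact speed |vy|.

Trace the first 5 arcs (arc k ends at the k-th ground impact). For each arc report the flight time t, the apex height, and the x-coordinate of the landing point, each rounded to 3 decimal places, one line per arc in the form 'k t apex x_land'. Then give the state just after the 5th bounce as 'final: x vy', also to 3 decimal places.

Arc 1: start y=7.810, vy=21.870 → t=4.796, apex=32.213, x_land=17.792, impact vy=-25.127
  bounce: vy ← 0.63·25.127 = 15.830
Arc 2: start y=0.000, vy=15.830 → t=3.231, apex=12.785, x_land=29.777, impact vy=-15.830
  bounce: vy ← 0.63·15.830 = 9.973
Arc 3: start y=0.000, vy=9.973 → t=2.035, apex=5.074, x_land=37.328, impact vy=-9.973
  bounce: vy ← 0.63·9.973 = 6.283
Arc 4: start y=0.000, vy=6.283 → t=1.282, apex=2.014, x_land=42.085, impact vy=-6.283
  bounce: vy ← 0.63·6.283 = 3.958
Arc 5: start y=0.000, vy=3.958 → t=0.808, apex=0.799, x_land=45.082, impact vy=-3.958
  bounce: vy ← 0.63·3.958 = 2.494

1 4.796 32.213 17.792
2 3.231 12.785 29.777
3 2.035 5.074 37.328
4 1.282 2.014 42.085
5 0.808 0.799 45.082
final: 45.082 2.494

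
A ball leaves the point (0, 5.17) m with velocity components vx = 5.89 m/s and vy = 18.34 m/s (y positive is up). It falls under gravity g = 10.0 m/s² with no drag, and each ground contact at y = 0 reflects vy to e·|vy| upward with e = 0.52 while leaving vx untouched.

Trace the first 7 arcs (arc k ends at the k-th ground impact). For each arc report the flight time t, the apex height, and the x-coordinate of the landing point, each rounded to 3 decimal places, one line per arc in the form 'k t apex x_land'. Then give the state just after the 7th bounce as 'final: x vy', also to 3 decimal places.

Arc 1: start y=5.170, vy=18.340 → t=3.931, apex=21.988, x_land=23.154, impact vy=-20.970
  bounce: vy ← 0.52·20.970 = 10.905
Arc 2: start y=0.000, vy=10.905 → t=2.181, apex=5.945, x_land=35.999, impact vy=-10.905
  bounce: vy ← 0.52·10.905 = 5.670
Arc 3: start y=0.000, vy=5.670 → t=1.134, apex=1.608, x_land=42.679, impact vy=-5.670
  bounce: vy ← 0.52·5.670 = 2.949
Arc 4: start y=0.000, vy=2.949 → t=0.590, apex=0.435, x_land=46.153, impact vy=-2.949
  bounce: vy ← 0.52·2.949 = 1.533
Arc 5: start y=0.000, vy=1.533 → t=0.307, apex=0.118, x_land=47.959, impact vy=-1.533
  bounce: vy ← 0.52·1.533 = 0.797
Arc 6: start y=0.000, vy=0.797 → t=0.159, apex=0.032, x_land=48.898, impact vy=-0.797
  bounce: vy ← 0.52·0.797 = 0.415
Arc 7: start y=0.000, vy=0.415 → t=0.083, apex=0.009, x_land=49.386, impact vy=-0.415
  bounce: vy ← 0.52·0.415 = 0.216

1 3.931 21.988 23.154
2 2.181 5.945 35.999
3 1.134 1.608 42.679
4 0.590 0.435 46.153
5 0.307 0.118 47.959
6 0.159 0.032 48.898
7 0.083 0.009 49.386
final: 49.386 0.216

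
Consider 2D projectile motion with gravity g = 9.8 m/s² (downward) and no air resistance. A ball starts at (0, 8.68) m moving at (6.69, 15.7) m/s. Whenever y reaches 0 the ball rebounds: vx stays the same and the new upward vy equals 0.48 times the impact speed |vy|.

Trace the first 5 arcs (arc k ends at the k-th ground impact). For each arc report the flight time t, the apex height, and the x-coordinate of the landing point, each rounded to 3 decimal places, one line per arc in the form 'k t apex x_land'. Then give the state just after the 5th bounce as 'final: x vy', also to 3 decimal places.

Arc 1: start y=8.680, vy=15.700 → t=3.685, apex=21.256, x_land=24.651, impact vy=-20.411
  bounce: vy ← 0.48·20.411 = 9.797
Arc 2: start y=0.000, vy=9.797 → t=1.999, apex=4.897, x_land=38.028, impact vy=-9.797
  bounce: vy ← 0.48·9.797 = 4.703
Arc 3: start y=0.000, vy=4.703 → t=0.960, apex=1.128, x_land=44.449, impact vy=-4.703
  bounce: vy ← 0.48·4.703 = 2.257
Arc 4: start y=0.000, vy=2.257 → t=0.461, apex=0.260, x_land=47.530, impact vy=-2.257
  bounce: vy ← 0.48·2.257 = 1.084
Arc 5: start y=0.000, vy=1.084 → t=0.221, apex=0.060, x_land=49.010, impact vy=-1.084
  bounce: vy ← 0.48·1.084 = 0.520

1 3.685 21.256 24.651
2 1.999 4.897 38.028
3 0.960 1.128 44.449
4 0.461 0.260 47.530
5 0.221 0.060 49.010
final: 49.010 0.520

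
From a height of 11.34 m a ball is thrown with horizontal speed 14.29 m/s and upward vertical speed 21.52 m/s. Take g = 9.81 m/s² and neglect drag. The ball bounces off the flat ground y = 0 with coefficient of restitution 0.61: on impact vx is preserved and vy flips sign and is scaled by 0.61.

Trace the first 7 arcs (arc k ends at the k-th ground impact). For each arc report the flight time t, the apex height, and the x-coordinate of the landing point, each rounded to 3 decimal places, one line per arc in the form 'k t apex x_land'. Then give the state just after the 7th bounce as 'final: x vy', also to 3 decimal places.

Arc 1: start y=11.340, vy=21.520 → t=4.863, apex=34.944, x_land=69.489, impact vy=-26.184
  bounce: vy ← 0.61·26.184 = 15.972
Arc 2: start y=0.000, vy=15.972 → t=3.256, apex=13.003, x_land=116.022, impact vy=-15.972
  bounce: vy ← 0.61·15.972 = 9.743
Arc 3: start y=0.000, vy=9.743 → t=1.986, apex=4.838, x_land=144.407, impact vy=-9.743
  bounce: vy ← 0.61·9.743 = 5.943
Arc 4: start y=0.000, vy=5.943 → t=1.212, apex=1.800, x_land=161.722, impact vy=-5.943
  bounce: vy ← 0.61·5.943 = 3.625
Arc 5: start y=0.000, vy=3.625 → t=0.739, apex=0.670, x_land=172.284, impact vy=-3.625
  bounce: vy ← 0.61·3.625 = 2.211
Arc 6: start y=0.000, vy=2.211 → t=0.451, apex=0.249, x_land=178.727, impact vy=-2.211
  bounce: vy ← 0.61·2.211 = 1.349
Arc 7: start y=0.000, vy=1.349 → t=0.275, apex=0.093, x_land=182.657, impact vy=-1.349
  bounce: vy ← 0.61·1.349 = 0.823

1 4.863 34.944 69.489
2 3.256 13.003 116.022
3 1.986 4.838 144.407
4 1.212 1.800 161.722
5 0.739 0.670 172.284
6 0.451 0.249 178.727
7 0.275 0.093 182.657
final: 182.657 0.823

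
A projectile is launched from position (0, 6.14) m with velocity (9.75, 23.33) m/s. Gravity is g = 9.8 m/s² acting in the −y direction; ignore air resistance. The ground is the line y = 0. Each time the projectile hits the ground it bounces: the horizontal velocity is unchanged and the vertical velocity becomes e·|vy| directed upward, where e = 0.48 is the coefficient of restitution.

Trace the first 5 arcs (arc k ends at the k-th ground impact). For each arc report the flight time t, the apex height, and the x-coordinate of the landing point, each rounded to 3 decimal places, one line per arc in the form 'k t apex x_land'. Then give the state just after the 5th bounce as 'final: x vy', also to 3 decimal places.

Arc 1: start y=6.140, vy=23.330 → t=5.011, apex=33.910, x_land=48.860, impact vy=-25.780
  bounce: vy ← 0.48·25.780 = 12.375
Arc 2: start y=0.000, vy=12.375 → t=2.525, apex=7.813, x_land=73.483, impact vy=-12.375
  bounce: vy ← 0.48·12.375 = 5.940
Arc 3: start y=0.000, vy=5.940 → t=1.212, apex=1.800, x_land=85.302, impact vy=-5.940
  bounce: vy ← 0.48·5.940 = 2.851
Arc 4: start y=0.000, vy=2.851 → t=0.582, apex=0.415, x_land=90.975, impact vy=-2.851
  bounce: vy ← 0.48·2.851 = 1.369
Arc 5: start y=0.000, vy=1.369 → t=0.279, apex=0.096, x_land=93.698, impact vy=-1.369
  bounce: vy ← 0.48·1.369 = 0.657

1 5.011 33.910 48.860
2 2.525 7.813 73.483
3 1.212 1.800 85.302
4 0.582 0.415 90.975
5 0.279 0.096 93.698
final: 93.698 0.657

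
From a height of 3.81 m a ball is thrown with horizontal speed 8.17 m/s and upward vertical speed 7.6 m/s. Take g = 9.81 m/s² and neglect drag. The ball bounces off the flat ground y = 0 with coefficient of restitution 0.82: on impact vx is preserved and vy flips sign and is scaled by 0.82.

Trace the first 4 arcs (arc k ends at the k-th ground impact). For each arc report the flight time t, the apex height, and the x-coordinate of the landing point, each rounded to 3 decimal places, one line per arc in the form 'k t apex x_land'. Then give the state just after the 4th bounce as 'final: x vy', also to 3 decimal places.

1 1.948 6.754 15.916
2 1.924 4.541 31.639
3 1.578 3.054 44.532
4 1.294 2.053 55.103
final: 55.103 5.205

Arc 1: start y=3.810, vy=7.600 → t=1.948, apex=6.754, x_land=15.916, impact vy=-11.511
  bounce: vy ← 0.82·11.511 = 9.439
Arc 2: start y=0.000, vy=9.439 → t=1.924, apex=4.541, x_land=31.639, impact vy=-9.439
  bounce: vy ← 0.82·9.439 = 7.740
Arc 3: start y=0.000, vy=7.740 → t=1.578, apex=3.054, x_land=44.532, impact vy=-7.740
  bounce: vy ← 0.82·7.740 = 6.347
Arc 4: start y=0.000, vy=6.347 → t=1.294, apex=2.053, x_land=55.103, impact vy=-6.347
  bounce: vy ← 0.82·6.347 = 5.205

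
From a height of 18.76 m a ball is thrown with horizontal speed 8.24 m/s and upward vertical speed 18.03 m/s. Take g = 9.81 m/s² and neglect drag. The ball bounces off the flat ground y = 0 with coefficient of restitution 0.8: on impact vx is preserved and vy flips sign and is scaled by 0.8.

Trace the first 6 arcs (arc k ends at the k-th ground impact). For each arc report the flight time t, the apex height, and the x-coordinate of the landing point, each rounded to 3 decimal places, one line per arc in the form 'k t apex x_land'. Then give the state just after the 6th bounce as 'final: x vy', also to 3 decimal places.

1 4.522 35.329 37.259
2 4.294 22.610 72.642
3 3.435 14.471 100.948
4 2.748 9.261 123.593
5 2.199 5.927 141.709
6 1.759 3.793 156.202
final: 156.202 6.902

Arc 1: start y=18.760, vy=18.030 → t=4.522, apex=35.329, x_land=37.259, impact vy=-26.328
  bounce: vy ← 0.8·26.328 = 21.062
Arc 2: start y=0.000, vy=21.062 → t=4.294, apex=22.610, x_land=72.642, impact vy=-21.062
  bounce: vy ← 0.8·21.062 = 16.850
Arc 3: start y=0.000, vy=16.850 → t=3.435, apex=14.471, x_land=100.948, impact vy=-16.850
  bounce: vy ← 0.8·16.850 = 13.480
Arc 4: start y=0.000, vy=13.480 → t=2.748, apex=9.261, x_land=123.593, impact vy=-13.480
  bounce: vy ← 0.8·13.480 = 10.784
Arc 5: start y=0.000, vy=10.784 → t=2.199, apex=5.927, x_land=141.709, impact vy=-10.784
  bounce: vy ← 0.8·10.784 = 8.627
Arc 6: start y=0.000, vy=8.627 → t=1.759, apex=3.793, x_land=156.202, impact vy=-8.627
  bounce: vy ← 0.8·8.627 = 6.902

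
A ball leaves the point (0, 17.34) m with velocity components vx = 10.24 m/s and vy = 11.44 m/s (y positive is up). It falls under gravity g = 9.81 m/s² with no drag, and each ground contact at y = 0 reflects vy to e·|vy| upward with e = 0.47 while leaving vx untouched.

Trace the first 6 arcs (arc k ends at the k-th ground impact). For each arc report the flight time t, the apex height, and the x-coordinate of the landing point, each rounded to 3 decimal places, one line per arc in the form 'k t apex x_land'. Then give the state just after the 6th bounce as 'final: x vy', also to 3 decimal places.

1 3.379 24.010 34.597
2 2.080 5.304 55.894
3 0.977 1.172 65.903
4 0.459 0.259 70.608
5 0.216 0.057 72.819
6 0.101 0.013 73.858
final: 73.858 0.234

Arc 1: start y=17.340, vy=11.440 → t=3.379, apex=24.010, x_land=34.597, impact vy=-21.704
  bounce: vy ← 0.47·21.704 = 10.201
Arc 2: start y=0.000, vy=10.201 → t=2.080, apex=5.304, x_land=55.894, impact vy=-10.201
  bounce: vy ← 0.47·10.201 = 4.795
Arc 3: start y=0.000, vy=4.795 → t=0.977, apex=1.172, x_land=65.903, impact vy=-4.795
  bounce: vy ← 0.47·4.795 = 2.253
Arc 4: start y=0.000, vy=2.253 → t=0.459, apex=0.259, x_land=70.608, impact vy=-2.253
  bounce: vy ← 0.47·2.253 = 1.059
Arc 5: start y=0.000, vy=1.059 → t=0.216, apex=0.057, x_land=72.819, impact vy=-1.059
  bounce: vy ← 0.47·1.059 = 0.498
Arc 6: start y=0.000, vy=0.498 → t=0.101, apex=0.013, x_land=73.858, impact vy=-0.498
  bounce: vy ← 0.47·0.498 = 0.234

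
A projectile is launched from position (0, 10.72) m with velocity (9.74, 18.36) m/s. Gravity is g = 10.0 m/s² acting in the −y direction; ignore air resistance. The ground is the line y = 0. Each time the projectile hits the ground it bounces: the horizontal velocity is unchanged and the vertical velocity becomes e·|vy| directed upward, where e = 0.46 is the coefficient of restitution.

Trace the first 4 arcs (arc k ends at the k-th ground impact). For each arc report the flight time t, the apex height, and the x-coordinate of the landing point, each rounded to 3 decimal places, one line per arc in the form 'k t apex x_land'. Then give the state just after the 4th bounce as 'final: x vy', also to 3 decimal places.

Arc 1: start y=10.720, vy=18.360 → t=4.184, apex=27.574, x_land=40.756, impact vy=-23.484
  bounce: vy ← 0.46·23.484 = 10.803
Arc 2: start y=0.000, vy=10.803 → t=2.161, apex=5.835, x_land=61.799, impact vy=-10.803
  bounce: vy ← 0.46·10.803 = 4.969
Arc 3: start y=0.000, vy=4.969 → t=0.994, apex=1.235, x_land=71.479, impact vy=-4.969
  bounce: vy ← 0.46·4.969 = 2.286
Arc 4: start y=0.000, vy=2.286 → t=0.457, apex=0.261, x_land=75.932, impact vy=-2.286
  bounce: vy ← 0.46·2.286 = 1.051

1 4.184 27.574 40.756
2 2.161 5.835 61.799
3 0.994 1.235 71.479
4 0.457 0.261 75.932
final: 75.932 1.051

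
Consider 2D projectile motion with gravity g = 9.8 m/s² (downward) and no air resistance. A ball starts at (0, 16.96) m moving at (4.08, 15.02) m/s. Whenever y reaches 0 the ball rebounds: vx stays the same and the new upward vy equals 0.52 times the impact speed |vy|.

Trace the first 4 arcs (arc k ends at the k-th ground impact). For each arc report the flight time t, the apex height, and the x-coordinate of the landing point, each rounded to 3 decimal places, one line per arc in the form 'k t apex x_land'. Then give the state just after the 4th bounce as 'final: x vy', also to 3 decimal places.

Arc 1: start y=16.960, vy=15.020 → t=3.943, apex=28.470, x_land=16.088, impact vy=-23.622
  bounce: vy ← 0.52·23.622 = 12.284
Arc 2: start y=0.000, vy=12.284 → t=2.507, apex=7.698, x_land=26.316, impact vy=-12.284
  bounce: vy ← 0.52·12.284 = 6.387
Arc 3: start y=0.000, vy=6.387 → t=1.304, apex=2.082, x_land=31.634, impact vy=-6.387
  bounce: vy ← 0.52·6.387 = 3.321
Arc 4: start y=0.000, vy=3.321 → t=0.678, apex=0.563, x_land=34.400, impact vy=-3.321
  bounce: vy ← 0.52·3.321 = 1.727

1 3.943 28.470 16.088
2 2.507 7.698 26.316
3 1.304 2.082 31.634
4 0.678 0.563 34.400
final: 34.400 1.727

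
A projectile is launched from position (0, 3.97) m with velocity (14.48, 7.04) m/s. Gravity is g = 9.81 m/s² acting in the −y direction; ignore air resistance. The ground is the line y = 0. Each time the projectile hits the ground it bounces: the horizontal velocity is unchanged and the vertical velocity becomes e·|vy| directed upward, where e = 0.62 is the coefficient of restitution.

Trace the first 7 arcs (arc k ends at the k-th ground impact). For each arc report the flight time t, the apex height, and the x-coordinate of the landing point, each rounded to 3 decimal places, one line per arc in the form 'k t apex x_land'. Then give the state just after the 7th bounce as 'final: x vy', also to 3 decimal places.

1 1.868 6.496 27.055
2 1.427 2.497 47.718
3 0.885 0.960 60.529
4 0.549 0.369 68.472
5 0.340 0.142 73.397
6 0.211 0.055 76.450
7 0.131 0.021 78.343
final: 78.343 0.398

Arc 1: start y=3.970, vy=7.040 → t=1.868, apex=6.496, x_land=27.055, impact vy=-11.290
  bounce: vy ← 0.62·11.290 = 6.999
Arc 2: start y=0.000, vy=6.999 → t=1.427, apex=2.497, x_land=47.718, impact vy=-6.999
  bounce: vy ← 0.62·6.999 = 4.340
Arc 3: start y=0.000, vy=4.340 → t=0.885, apex=0.960, x_land=60.529, impact vy=-4.340
  bounce: vy ← 0.62·4.340 = 2.691
Arc 4: start y=0.000, vy=2.691 → t=0.549, apex=0.369, x_land=68.472, impact vy=-2.691
  bounce: vy ← 0.62·2.691 = 1.668
Arc 5: start y=0.000, vy=1.668 → t=0.340, apex=0.142, x_land=73.397, impact vy=-1.668
  bounce: vy ← 0.62·1.668 = 1.034
Arc 6: start y=0.000, vy=1.034 → t=0.211, apex=0.055, x_land=76.450, impact vy=-1.034
  bounce: vy ← 0.62·1.034 = 0.641
Arc 7: start y=0.000, vy=0.641 → t=0.131, apex=0.021, x_land=78.343, impact vy=-0.641
  bounce: vy ← 0.62·0.641 = 0.398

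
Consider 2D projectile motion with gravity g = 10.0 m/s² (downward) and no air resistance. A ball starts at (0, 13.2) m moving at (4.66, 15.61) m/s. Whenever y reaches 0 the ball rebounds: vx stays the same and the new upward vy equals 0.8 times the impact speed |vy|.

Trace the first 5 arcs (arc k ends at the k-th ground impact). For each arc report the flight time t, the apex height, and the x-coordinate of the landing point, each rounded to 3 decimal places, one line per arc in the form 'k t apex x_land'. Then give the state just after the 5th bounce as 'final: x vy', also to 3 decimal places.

1 3.814 25.384 17.774
2 3.605 16.246 34.574
3 2.884 10.397 48.013
4 2.307 6.654 58.765
5 1.846 4.259 67.366
final: 67.366 7.383

Arc 1: start y=13.200, vy=15.610 → t=3.814, apex=25.384, x_land=17.774, impact vy=-22.532
  bounce: vy ← 0.8·22.532 = 18.025
Arc 2: start y=0.000, vy=18.025 → t=3.605, apex=16.246, x_land=34.574, impact vy=-18.025
  bounce: vy ← 0.8·18.025 = 14.420
Arc 3: start y=0.000, vy=14.420 → t=2.884, apex=10.397, x_land=48.013, impact vy=-14.420
  bounce: vy ← 0.8·14.420 = 11.536
Arc 4: start y=0.000, vy=11.536 → t=2.307, apex=6.654, x_land=58.765, impact vy=-11.536
  bounce: vy ← 0.8·11.536 = 9.229
Arc 5: start y=0.000, vy=9.229 → t=1.846, apex=4.259, x_land=67.366, impact vy=-9.229
  bounce: vy ← 0.8·9.229 = 7.383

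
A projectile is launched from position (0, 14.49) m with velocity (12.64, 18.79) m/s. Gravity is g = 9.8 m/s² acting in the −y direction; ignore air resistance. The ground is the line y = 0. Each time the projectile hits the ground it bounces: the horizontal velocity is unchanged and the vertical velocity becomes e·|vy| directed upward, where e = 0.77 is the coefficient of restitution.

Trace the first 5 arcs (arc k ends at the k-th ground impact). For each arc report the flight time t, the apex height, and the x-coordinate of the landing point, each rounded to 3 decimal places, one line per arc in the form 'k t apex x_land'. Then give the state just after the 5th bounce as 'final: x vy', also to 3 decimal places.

Arc 1: start y=14.490, vy=18.790 → t=4.493, apex=32.503, x_land=56.790, impact vy=-25.240
  bounce: vy ← 0.77·25.240 = 19.435
Arc 2: start y=0.000, vy=19.435 → t=3.966, apex=19.271, x_land=106.924, impact vy=-19.435
  bounce: vy ← 0.77·19.435 = 14.965
Arc 3: start y=0.000, vy=14.965 → t=3.054, apex=11.426, x_land=145.528, impact vy=-14.965
  bounce: vy ← 0.77·14.965 = 11.523
Arc 4: start y=0.000, vy=11.523 → t=2.352, apex=6.774, x_land=175.252, impact vy=-11.523
  bounce: vy ← 0.77·11.523 = 8.873
Arc 5: start y=0.000, vy=8.873 → t=1.811, apex=4.017, x_land=198.140, impact vy=-8.873
  bounce: vy ← 0.77·8.873 = 6.832

1 4.493 32.503 56.790
2 3.966 19.271 106.924
3 3.054 11.426 145.528
4 2.352 6.774 175.252
5 1.811 4.017 198.140
final: 198.140 6.832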